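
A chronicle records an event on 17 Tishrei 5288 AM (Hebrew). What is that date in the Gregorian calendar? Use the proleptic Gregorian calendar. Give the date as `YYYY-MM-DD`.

Julian Day Number of the source date = 2279049.
Converting JDN 2279049 to the Gregorian calendar gives 22 September 1527 CE.

1527-09-22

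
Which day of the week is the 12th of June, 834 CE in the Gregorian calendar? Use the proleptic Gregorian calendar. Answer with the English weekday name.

Since JDN mod 7 = 0 (0 = Monday), the day is Monday.

Monday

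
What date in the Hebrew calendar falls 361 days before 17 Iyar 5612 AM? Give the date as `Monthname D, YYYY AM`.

Iyar 9, 5611 AM

Counting 361 days back from JDN 2397615 reaches JDN 2397254, which is Iyar 9, 5611 AM.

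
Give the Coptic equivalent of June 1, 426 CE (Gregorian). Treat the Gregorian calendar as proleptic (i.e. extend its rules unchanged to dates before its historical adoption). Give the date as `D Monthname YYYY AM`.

6 Paoni 142 AM

Julian Day Number of the source date = 1876805.
Converting JDN 1876805 to the Coptic calendar gives 6 Paoni 142 AM.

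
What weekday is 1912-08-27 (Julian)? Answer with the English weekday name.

This is JDN 2419655 (9 September 1912 Gregorian).
Since JDN mod 7 = 0 (0 = Monday), the day is Monday.

Monday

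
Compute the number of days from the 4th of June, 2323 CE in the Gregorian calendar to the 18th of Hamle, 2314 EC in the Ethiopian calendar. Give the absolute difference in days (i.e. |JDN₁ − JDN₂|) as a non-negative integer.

311

First date → JDN 2569672; second date → JDN 2569361.
The interval is |2569672 − 2569361| = 311 days.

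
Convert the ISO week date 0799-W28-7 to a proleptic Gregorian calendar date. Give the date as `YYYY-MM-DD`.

0799-07-18

ISO week 1 of 799 is the week containing the first Thursday of 799.
Week 28, day 7 (Sunday) lands on 0799-07-18.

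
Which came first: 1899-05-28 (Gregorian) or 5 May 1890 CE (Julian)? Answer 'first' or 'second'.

second

Converting both to JDN: 2414803 vs 2411505; the smaller is the second.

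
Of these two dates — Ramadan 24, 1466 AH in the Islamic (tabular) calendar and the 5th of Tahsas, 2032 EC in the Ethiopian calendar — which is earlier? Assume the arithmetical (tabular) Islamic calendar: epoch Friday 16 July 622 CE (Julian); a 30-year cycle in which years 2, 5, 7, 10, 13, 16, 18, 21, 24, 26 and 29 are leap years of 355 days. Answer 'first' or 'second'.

Converting both to JDN: 2467846 vs 2466138; the smaller is the second.

second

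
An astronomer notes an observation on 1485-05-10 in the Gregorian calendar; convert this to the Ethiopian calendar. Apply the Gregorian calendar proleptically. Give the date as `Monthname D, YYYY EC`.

Julian Day Number of the source date = 2263575.
Converting JDN 2263575 to the Ethiopian calendar gives 6 Ginbot 1477 EC.

Ginbot 6, 1477 EC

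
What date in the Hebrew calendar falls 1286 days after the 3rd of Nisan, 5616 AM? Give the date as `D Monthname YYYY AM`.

18 Tishrei 5620 AM

The starting date is JDN 2399048; 2399048 + 1286 = 2400334.
JDN 2400334 corresponds to 18 Tishrei 5620 AM.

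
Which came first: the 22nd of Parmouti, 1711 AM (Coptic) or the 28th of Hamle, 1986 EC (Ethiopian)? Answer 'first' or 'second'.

second

Converting both to JDN: 2449838 vs 2449569; the smaller is the second.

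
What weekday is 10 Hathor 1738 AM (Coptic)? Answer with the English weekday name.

Friday

In the Gregorian calendar this is 19 November 2021 (JDN 2459538).
JDN 2459538 mod 7 = 4, and JDN 0 was a Monday, so this is a Friday.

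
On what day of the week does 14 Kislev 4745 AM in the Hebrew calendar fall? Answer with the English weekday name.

Monday

Equivalently 15 November 984 Gregorian, JDN 2080778.
Since JDN mod 7 = 0 (0 = Monday), the day is Monday.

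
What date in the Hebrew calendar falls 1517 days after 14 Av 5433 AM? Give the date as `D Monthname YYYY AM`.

The starting date is JDN 2332319; 2332319 + 1517 = 2333836.
JDN 2333836 corresponds to 24 Elul 5437 AM.

24 Elul 5437 AM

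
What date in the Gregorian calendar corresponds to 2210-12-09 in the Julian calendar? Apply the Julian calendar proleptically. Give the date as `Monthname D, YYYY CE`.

December 24, 2210 CE

At this point the Julian calendar is 15 days behind the Gregorian.
9 December 2210 Julian + 15 days → 24 December 2210 Gregorian.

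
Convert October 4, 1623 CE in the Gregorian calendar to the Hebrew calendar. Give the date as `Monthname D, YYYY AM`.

Tishrei 10, 5384 AM

Julian Day Number of the source date = 2314125.
Converting JDN 2314125 to the Hebrew calendar gives 10 Tishrei 5384 AM.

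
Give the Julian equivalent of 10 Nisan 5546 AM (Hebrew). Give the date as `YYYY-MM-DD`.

Both dates share Julian Day Number 2373481; in the Julian calendar that is 28 March 1786 CE.

1786-03-28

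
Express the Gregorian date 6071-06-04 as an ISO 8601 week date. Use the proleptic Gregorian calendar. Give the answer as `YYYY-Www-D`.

6071-W23-4

The weekday is Thursday (ISO weekday 4).
That Thursday belongs to ISO week 23 of ISO year 6071.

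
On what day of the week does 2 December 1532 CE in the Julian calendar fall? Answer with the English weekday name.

This is JDN 2280957 (12 December 1532 Gregorian).
2280957 ≡ 0 (mod 7); counting from Monday = 0 gives Monday.

Monday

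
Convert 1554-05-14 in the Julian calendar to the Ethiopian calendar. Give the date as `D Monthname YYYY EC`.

19 Ginbot 1546 EC

The source date corresponds to 24 May 1554 in the proleptic Gregorian calendar (JDN 2288790).
That day falls on 19 Ginbot 1546 EC in the Ethiopian calendar.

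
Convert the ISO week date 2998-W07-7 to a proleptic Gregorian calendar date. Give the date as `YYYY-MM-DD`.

2998-02-18

ISO week 1 of 2998 is the week containing the first Thursday of 2998.
Week 7, day 7 (Sunday) lands on 2998-02-18.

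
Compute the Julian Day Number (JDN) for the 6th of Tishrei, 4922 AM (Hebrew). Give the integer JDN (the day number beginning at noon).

Equivalently 5 October 1161 (proleptic Gregorian).
JDN 2451545 is 1 January 2000 CE (Gregorian); the target day is −306161 days from there, so JDN = 2145384.

2145384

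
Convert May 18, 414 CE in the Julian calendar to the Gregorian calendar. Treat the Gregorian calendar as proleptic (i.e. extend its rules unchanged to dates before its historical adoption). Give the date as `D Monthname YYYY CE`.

19 May 414 CE

The Julian–Gregorian offset here is 1 day (Julian trailing).
18 May 414 Julian + 1 day → 19 May 414 Gregorian.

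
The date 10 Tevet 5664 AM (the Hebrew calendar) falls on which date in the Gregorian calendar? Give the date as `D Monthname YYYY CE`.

Both dates share Julian Day Number 2416478; in the Gregorian calendar that is 29 December 1903 CE.

29 December 1903 CE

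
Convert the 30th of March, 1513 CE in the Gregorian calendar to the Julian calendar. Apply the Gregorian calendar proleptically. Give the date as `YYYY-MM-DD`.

The Julian–Gregorian offset here is 10 days (Julian trailing).
30 March 1513 Gregorian − 10 days → 20 March 1513 Julian.

1513-03-20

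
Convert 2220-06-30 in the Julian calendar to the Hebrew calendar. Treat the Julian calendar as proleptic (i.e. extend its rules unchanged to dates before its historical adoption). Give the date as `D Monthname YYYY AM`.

Both dates share Julian Day Number 2532094; in the Hebrew calendar that is 14 Tammuz 5980 AM.

14 Tammuz 5980 AM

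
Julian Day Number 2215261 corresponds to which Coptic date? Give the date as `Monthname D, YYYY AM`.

JDN 2215261 is 28 January 1353 in the proleptic Gregorian calendar.
In the Coptic calendar that day is Tobi 25, 1069 AM.

Tobi 25, 1069 AM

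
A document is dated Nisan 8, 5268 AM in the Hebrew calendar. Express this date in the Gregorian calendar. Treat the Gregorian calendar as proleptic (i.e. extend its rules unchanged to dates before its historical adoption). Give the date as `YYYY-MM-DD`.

1508-03-19

Both dates share Julian Day Number 2271923; in the Gregorian calendar that is 19 March 1508 CE.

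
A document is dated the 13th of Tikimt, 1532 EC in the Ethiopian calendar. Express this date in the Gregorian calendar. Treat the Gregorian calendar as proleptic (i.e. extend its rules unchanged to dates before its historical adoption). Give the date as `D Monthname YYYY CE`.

Both dates share Julian Day Number 2283461; in the Gregorian calendar that is 21 October 1539 CE.

21 October 1539 CE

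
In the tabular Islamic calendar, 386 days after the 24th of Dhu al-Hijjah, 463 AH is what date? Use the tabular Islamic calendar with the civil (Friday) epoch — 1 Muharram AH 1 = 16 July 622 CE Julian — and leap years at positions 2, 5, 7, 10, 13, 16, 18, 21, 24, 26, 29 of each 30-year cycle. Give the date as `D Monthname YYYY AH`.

The starting date is JDN 2112505; 2112505 + 386 = 2112891.
JDN 2112891 corresponds to 26 Muharram 465 AH.

26 Muharram 465 AH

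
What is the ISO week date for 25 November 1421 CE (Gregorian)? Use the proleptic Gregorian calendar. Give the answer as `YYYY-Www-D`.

The weekday is Sunday (ISO weekday 7).
That Sunday belongs to ISO week 47 of ISO year 1421.

1421-W47-7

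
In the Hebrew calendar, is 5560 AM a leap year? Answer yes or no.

no

Hebrew year 5560 is year 12 of its 19-year Metonic cycle; leap years are at positions 3, 6, 8, 11, 14, 17, 19, so it is a common year (12 months).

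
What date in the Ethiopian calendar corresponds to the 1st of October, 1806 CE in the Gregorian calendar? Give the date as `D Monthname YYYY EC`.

Julian Day Number of the source date = 2380961.
Converting JDN 2380961 to the Ethiopian calendar gives 22 Meskerem 1799 EC.

22 Meskerem 1799 EC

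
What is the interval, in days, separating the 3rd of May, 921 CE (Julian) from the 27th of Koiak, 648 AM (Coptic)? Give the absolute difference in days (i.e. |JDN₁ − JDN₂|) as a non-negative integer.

JDN of the first date = 2057576.
JDN of the second date = 2061463.
|2061463 − 2057576| = 3887.

3887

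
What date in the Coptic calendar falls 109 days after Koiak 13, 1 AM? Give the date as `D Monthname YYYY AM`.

The starting date is JDN 1825132; 1825132 + 109 = 1825241.
JDN 1825241 corresponds to 2 Parmouti 1 AM.

2 Parmouti 1 AM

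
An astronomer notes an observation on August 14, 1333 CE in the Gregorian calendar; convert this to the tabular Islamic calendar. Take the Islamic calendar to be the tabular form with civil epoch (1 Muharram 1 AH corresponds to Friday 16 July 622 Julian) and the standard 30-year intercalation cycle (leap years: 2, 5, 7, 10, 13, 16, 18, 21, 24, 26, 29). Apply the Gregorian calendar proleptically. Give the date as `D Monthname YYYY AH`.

Both dates share Julian Day Number 2208154; in the tabular Islamic calendar that is 24 Dhu al-Qa'dah 733 AH.

24 Dhu al-Qa'dah 733 AH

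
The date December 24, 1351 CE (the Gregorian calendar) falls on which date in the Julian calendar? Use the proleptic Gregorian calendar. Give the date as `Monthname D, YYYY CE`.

For dates in this range the Gregorian date is 8 days ahead of the Julian.
24 December 1351 Gregorian − 8 days → 16 December 1351 Julian.

December 16, 1351 CE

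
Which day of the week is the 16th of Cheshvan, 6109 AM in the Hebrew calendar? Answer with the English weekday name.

Tuesday

Equivalently 9 November 2348 Gregorian, JDN 2578962.
JDN 2578962 mod 7 = 1, and JDN 0 was a Monday, so this is a Tuesday.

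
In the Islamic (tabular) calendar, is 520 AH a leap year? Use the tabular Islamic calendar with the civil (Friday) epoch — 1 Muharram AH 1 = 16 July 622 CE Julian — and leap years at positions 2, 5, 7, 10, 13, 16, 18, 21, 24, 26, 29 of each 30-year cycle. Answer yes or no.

yes

Year 520 AH is year 10 of its 30-year cycle; leap positions are 2, 5, 7, 10, 13, 16, 18, 21, 24, 26, 29, so it is a leap year (355 days).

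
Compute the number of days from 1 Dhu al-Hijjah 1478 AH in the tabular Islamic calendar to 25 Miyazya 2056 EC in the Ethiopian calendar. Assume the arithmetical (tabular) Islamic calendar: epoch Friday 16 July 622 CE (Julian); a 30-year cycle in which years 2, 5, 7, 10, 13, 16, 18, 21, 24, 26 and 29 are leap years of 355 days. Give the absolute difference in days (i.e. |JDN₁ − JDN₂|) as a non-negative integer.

First date → JDN 2472165; second date → JDN 2475044.
The interval is |2472165 − 2475044| = 2879 days.

2879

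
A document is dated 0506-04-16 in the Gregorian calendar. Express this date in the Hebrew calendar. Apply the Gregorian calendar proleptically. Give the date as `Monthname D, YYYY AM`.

Julian Day Number of the source date = 1905978.
Converting JDN 1905978 to the Hebrew calendar gives 5 Iyar 4266 AM.

Iyar 5, 4266 AM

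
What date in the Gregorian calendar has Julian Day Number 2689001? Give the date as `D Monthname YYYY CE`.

18 February 2650 CE

Counting from JDN 2299161 = 15 Oct 1582 gives an offset of 389840 days.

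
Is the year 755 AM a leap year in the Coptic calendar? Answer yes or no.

755 mod 4 = 3; in the Coptic calendar a year is leap when year mod 4 = 3, so it is a leap year.

yes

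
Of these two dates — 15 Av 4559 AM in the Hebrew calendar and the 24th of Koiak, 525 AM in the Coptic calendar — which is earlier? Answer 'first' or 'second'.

The two dates have Julian Day Numbers 2013095 and 2016534 respectively.
Since 2013095 < 2016534, the first date comes first.

first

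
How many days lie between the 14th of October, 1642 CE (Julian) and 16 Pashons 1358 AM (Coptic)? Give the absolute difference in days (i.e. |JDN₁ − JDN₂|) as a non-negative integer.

156

JDN of the first date = 2321085.
JDN of the second date = 2320929.
|2320929 − 2321085| = 156.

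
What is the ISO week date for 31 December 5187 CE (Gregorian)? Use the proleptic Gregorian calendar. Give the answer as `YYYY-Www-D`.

The weekday is Thursday (ISO weekday 4).
That Thursday belongs to ISO week 53 of ISO year 5187.

5187-W53-4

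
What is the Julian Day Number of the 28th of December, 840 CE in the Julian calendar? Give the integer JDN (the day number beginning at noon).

2028230

Equivalently 1 January 841 (proleptic Gregorian).
JDN 2400001 is 17 November 1858 CE (Gregorian), MJD 0; the target day is −371771 days from there, so JDN = 2028230.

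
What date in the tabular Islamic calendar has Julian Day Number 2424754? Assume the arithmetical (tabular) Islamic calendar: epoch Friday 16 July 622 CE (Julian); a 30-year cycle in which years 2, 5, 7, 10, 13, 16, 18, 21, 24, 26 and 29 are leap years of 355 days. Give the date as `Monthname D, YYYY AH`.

Safar 16, 1345 AH

The Gregorian equivalent of JDN 2424754 is 26 August 1926.
In the tabular Islamic calendar that day is Safar 16, 1345 AH.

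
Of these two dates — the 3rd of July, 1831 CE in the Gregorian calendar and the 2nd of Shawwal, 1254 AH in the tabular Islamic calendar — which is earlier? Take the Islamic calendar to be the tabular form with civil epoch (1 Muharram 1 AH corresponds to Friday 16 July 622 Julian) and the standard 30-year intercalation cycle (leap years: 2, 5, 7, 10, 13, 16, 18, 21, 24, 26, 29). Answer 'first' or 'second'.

first

Converting both to JDN: 2390002 vs 2392728; the smaller is the first.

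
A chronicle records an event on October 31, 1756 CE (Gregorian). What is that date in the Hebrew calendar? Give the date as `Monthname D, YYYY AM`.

Julian Day Number of the source date = 2362730.
Converting JDN 2362730 to the Hebrew calendar gives 7 Cheshvan 5517 AM.

Cheshvan 7, 5517 AM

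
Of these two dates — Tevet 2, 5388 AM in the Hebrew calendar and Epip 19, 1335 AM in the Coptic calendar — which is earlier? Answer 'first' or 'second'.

second

The two dates have Julian Day Numbers 2315652 and 2312591 respectively.
Since 2312591 < 2315652, the second date comes first.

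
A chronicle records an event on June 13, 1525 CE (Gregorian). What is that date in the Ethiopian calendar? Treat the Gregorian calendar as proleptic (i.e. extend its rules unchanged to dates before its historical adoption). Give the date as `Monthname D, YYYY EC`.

Sene 9, 1517 EC

Julian Day Number of the source date = 2278218.
Converting JDN 2278218 to the Ethiopian calendar gives 9 Sene 1517 EC.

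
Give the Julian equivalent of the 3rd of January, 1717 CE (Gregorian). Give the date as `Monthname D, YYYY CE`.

December 23, 1716 CE

The Julian–Gregorian offset here is 11 days (Julian trailing).
3 January 1717 Gregorian − 11 days → 23 December 1716 Julian.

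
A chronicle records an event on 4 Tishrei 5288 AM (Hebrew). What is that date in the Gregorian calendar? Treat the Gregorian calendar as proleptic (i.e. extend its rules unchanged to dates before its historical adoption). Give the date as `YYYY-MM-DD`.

1527-09-09

Julian Day Number of the source date = 2279036.
Converting JDN 2279036 to the Gregorian calendar gives 9 September 1527 CE.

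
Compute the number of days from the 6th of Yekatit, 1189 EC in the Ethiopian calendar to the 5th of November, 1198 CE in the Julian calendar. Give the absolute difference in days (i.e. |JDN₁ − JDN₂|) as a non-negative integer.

First date → JDN 2158293; second date → JDN 2158936.
The interval is |2158293 − 2158936| = 643 days.

643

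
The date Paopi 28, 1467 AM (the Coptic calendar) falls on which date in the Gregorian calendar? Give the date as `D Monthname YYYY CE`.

Julian Day Number of the source date = 2360543.
Converting JDN 2360543 to the Gregorian calendar gives 5 November 1750 CE.

5 November 1750 CE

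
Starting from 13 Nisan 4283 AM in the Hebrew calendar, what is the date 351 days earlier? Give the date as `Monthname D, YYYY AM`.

Iyar 15, 4282 AM

The starting date is JDN 1912187; 1912187 − 351 = 1911836.
JDN 1911836 corresponds to Iyar 15, 4282 AM.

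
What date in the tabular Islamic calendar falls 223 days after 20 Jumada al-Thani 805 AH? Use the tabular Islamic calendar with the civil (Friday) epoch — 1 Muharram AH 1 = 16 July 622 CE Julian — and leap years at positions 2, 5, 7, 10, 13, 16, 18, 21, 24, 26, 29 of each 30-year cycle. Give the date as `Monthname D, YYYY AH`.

The starting date is JDN 2233518; 2233518 + 223 = 2233741.
JDN 2233741 corresponds to Safar 7, 806 AH.

Safar 7, 806 AH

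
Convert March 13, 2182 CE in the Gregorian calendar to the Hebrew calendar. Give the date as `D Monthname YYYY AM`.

Julian Day Number of the source date = 2518091.
Converting JDN 2518091 to the Hebrew calendar gives 8 Adar II 5942 AM.

8 Adar II 5942 AM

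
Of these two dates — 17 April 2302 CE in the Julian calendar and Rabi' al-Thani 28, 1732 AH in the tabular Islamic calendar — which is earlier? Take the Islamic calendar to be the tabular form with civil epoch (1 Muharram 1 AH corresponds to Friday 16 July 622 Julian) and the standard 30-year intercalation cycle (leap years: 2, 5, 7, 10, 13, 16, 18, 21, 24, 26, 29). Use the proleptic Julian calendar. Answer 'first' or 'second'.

The two dates have Julian Day Numbers 2561970 and 2561965 respectively.
Since 2561965 < 2561970, the second date comes first.

second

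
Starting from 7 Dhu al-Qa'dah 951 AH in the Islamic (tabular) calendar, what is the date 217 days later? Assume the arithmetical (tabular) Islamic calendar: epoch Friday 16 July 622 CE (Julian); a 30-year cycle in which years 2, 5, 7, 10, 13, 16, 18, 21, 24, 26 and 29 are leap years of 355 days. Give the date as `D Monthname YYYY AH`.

JDN of 7 Dhu al-Qa'dah 951 AH = 2285389.
2285389 + 217 = 2285606.
JDN 2285606 in the tabular Islamic calendar is 16 Jumada al-Thani 952 AH.

16 Jumada al-Thani 952 AH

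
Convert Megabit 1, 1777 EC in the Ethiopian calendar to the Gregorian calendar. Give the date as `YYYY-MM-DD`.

Julian Day Number of the source date = 2373085.
Converting JDN 2373085 to the Gregorian calendar gives 8 March 1785 CE.

1785-03-08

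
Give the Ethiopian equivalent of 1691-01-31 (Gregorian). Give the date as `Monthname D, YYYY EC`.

Tir 26, 1683 EC

Julian Day Number of the source date = 2338716.
Converting JDN 2338716 to the Ethiopian calendar gives 26 Tir 1683 EC.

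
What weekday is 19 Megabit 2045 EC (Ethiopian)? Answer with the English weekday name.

In the Gregorian calendar this is 28 March 2053 (JDN 2470990).
2470990 ≡ 4 (mod 7); counting from Monday = 0 gives Friday.

Friday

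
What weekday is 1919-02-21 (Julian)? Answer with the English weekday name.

In the Gregorian calendar this is 6 March 1919 (JDN 2422024).
2422024 ≡ 3 (mod 7); counting from Monday = 0 gives Thursday.

Thursday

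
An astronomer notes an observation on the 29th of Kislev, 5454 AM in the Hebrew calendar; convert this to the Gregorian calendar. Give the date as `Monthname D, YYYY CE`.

Both dates share Julian Day Number 2339777; in the Gregorian calendar that is 27 December 1693 CE.

December 27, 1693 CE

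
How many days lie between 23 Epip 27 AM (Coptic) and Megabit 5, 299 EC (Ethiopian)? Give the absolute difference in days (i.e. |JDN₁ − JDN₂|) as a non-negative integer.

1599

First date → JDN 1834848; second date → JDN 1833249.
The interval is |1834848 − 1833249| = 1599 days.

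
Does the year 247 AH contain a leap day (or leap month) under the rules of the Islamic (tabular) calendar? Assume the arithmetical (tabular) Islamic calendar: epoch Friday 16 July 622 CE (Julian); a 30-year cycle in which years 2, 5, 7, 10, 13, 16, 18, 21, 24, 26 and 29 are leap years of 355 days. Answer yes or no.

Year 247 AH is year 7 of its 30-year cycle; leap positions are 2, 5, 7, 10, 13, 16, 18, 21, 24, 26, 29, so it is a leap year (355 days).

yes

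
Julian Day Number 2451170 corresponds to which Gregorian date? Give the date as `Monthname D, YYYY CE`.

December 22, 1998 CE

JDN 2451545 is 1 Jan 2000; 2451170 is −375 days from there.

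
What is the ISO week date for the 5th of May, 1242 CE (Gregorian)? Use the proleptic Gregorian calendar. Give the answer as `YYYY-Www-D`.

The weekday is Monday (ISO weekday 1).
That Monday belongs to ISO week 19 of ISO year 1242.

1242-W19-1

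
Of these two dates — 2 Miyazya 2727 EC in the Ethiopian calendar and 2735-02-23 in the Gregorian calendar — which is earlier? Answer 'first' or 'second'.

Converting both to JDN: 2720103 vs 2720051; the smaller is the second.

second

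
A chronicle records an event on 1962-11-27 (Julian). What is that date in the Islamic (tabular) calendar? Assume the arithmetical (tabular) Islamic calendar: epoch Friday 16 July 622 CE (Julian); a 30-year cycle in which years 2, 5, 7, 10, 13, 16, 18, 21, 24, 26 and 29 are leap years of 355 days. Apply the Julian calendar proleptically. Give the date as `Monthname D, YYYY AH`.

Rajab 13, 1382 AH

Both dates share Julian Day Number 2438009; in the tabular Islamic calendar that is 13 Rajab 1382 AH.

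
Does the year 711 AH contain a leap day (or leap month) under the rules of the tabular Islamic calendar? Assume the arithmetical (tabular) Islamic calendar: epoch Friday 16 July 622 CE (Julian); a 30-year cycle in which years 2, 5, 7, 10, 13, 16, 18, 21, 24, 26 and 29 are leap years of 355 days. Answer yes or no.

yes

Year 711 AH is year 21 of its 30-year cycle; leap positions are 2, 5, 7, 10, 13, 16, 18, 21, 24, 26, 29, so it is a leap year (355 days).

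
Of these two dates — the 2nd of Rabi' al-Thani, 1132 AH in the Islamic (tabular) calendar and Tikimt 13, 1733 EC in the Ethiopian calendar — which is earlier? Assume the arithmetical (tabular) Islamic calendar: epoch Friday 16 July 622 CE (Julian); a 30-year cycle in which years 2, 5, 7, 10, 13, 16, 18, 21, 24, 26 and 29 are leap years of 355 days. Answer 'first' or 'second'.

first

The two dates have Julian Day Numbers 2349319 and 2356876 respectively.
Since 2349319 < 2356876, the first date comes first.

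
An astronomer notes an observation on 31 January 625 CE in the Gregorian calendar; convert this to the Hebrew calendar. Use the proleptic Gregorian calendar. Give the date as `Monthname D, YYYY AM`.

Julian Day Number of the source date = 1949367.
Converting JDN 1949367 to the Hebrew calendar gives 13 Shevat 4385 AM.

Shevat 13, 4385 AM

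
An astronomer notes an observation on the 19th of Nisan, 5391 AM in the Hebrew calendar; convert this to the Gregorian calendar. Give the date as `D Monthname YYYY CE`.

Both dates share Julian Day Number 2316881; in the Gregorian calendar that is 21 April 1631 CE.

21 April 1631 CE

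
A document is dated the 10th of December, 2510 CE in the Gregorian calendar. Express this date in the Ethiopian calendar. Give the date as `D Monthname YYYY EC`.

Both dates share Julian Day Number 2638162; in the Ethiopian calendar that is 27 Hidar 2503 EC.

27 Hidar 2503 EC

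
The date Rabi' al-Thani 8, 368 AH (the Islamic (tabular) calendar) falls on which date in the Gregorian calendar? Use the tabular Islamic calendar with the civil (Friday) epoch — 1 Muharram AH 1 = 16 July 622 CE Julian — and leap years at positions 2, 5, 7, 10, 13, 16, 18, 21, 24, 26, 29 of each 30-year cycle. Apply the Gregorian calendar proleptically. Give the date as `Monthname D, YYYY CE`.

Julian Day Number of the source date = 2078589.
Converting JDN 2078589 to the Gregorian calendar gives 18 November 978 CE.

November 18, 978 CE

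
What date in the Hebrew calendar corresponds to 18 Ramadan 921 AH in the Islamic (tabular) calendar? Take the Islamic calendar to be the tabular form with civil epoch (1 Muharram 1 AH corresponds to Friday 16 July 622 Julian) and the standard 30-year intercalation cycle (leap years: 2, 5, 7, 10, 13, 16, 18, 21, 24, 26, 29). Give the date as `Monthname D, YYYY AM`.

The source date corresponds to 5 November 1515 in the proleptic Gregorian calendar (JDN 2274710).
That day falls on 17 Cheshvan 5276 AM in the Hebrew calendar.

Cheshvan 17, 5276 AM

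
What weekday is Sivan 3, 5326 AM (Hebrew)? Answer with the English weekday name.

Tuesday

This is JDN 2293180 (31 May 1566 Gregorian).
2293180 ≡ 1 (mod 7); counting from Monday = 0 gives Tuesday.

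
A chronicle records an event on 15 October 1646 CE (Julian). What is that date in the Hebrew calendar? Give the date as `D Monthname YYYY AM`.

Both dates share Julian Day Number 2322547; in the Hebrew calendar that is 16 Cheshvan 5407 AM.

16 Cheshvan 5407 AM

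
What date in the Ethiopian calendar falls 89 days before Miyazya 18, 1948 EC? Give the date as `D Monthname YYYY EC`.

19 Tir 1948 EC

Counting 89 days back from JDN 2435590 reaches JDN 2435501, which is 19 Tir 1948 EC.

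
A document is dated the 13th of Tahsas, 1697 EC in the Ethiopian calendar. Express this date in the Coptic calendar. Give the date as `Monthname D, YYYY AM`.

Koiak 13, 1421 AM

Both dates share Julian Day Number 2343787; in the Coptic calendar that is 13 Koiak 1421 AM.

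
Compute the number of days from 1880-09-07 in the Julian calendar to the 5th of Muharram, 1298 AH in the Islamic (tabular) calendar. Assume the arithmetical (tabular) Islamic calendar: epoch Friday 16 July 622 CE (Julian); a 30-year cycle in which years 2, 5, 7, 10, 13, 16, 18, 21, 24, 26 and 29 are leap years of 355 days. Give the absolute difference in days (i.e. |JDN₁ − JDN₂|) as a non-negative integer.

80

First date → JDN 2407978; second date → JDN 2408058.
The interval is |2407978 − 2408058| = 80 days.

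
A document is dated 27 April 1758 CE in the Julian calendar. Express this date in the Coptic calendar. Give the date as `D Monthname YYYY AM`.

Both dates share Julian Day Number 2363284; in the Coptic calendar that is 2 Pashons 1474 AM.

2 Pashons 1474 AM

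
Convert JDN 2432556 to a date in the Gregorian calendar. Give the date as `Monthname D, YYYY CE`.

January 5, 1948 CE

JDN 2451545 is 1 Jan 2000; 2432556 is −18989 days from there.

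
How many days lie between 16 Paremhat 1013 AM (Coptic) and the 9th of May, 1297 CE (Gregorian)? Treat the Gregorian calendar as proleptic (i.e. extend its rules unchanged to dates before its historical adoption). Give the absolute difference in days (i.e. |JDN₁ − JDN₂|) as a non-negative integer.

51

First date → JDN 2194858; second date → JDN 2194909.
The interval is |2194858 − 2194909| = 51 days.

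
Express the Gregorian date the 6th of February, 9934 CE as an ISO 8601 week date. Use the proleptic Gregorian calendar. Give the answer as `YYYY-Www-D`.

The weekday is Tuesday (ISO weekday 2).
That Tuesday belongs to ISO week 6 of ISO year 9934.

9934-W06-2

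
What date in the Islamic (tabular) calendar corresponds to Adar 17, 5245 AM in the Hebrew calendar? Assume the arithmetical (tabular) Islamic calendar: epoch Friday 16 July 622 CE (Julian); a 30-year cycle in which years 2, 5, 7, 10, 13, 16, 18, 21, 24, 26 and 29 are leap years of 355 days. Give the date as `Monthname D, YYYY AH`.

Safar 16, 890 AH

Julian Day Number of the source date = 2263517.
Converting JDN 2263517 to the tabular Islamic calendar gives 16 Safar 890 AH.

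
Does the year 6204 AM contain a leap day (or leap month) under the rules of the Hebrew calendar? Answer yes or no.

no

Hebrew year 6204 is year 10 of its 19-year Metonic cycle; leap years are at positions 3, 6, 8, 11, 14, 17, 19, so it is a common year (12 months).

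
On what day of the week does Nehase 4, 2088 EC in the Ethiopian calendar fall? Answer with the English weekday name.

Friday

This is JDN 2486831 (10 August 2096 Gregorian).
Since JDN mod 7 = 4 (0 = Monday), the day is Friday.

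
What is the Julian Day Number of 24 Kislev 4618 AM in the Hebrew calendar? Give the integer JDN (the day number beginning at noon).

2034425

Equivalently 18 December 857 (proleptic Gregorian).
JDN 2299161 is 15 October 1582 CE (Gregorian); the target day is −264736 days from there, so JDN = 2034425.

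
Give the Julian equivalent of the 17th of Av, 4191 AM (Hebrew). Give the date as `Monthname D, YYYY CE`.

Julian Day Number of the source date = 1878704.
Converting JDN 1878704 to the Julian calendar gives 12 August 431 CE.

August 12, 431 CE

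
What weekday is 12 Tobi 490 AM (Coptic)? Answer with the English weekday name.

In the proleptic Gregorian calendar this is 11 January 774 (JDN 2003768).
JDN 2003768 mod 7 = 4, and JDN 0 was a Monday, so this is a Friday.

Friday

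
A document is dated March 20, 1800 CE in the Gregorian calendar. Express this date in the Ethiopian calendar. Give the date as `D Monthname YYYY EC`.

12 Megabit 1792 EC

Both dates share Julian Day Number 2378575; in the Ethiopian calendar that is 12 Megabit 1792 EC.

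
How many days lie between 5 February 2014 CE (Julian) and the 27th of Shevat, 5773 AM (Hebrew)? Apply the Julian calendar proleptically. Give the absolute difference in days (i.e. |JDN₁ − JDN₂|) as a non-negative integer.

376

JDN of the first date = 2456707.
JDN of the second date = 2456331.
|2456331 − 2456707| = 376.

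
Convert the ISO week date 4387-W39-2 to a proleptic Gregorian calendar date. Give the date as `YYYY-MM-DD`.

4387-09-22

ISO week 1 of 4387 is the week containing the first Thursday of 4387.
Week 39, day 2 (Tuesday) lands on 4387-09-22.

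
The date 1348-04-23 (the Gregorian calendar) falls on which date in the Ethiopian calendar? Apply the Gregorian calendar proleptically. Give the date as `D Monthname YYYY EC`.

Julian Day Number of the source date = 2213520.
Converting JDN 2213520 to the Ethiopian calendar gives 20 Miyazya 1340 EC.

20 Miyazya 1340 EC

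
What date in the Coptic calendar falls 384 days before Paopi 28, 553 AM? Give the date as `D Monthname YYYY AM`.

The starting date is JDN 2026705; 2026705 − 384 = 2026321.
JDN 2026321 corresponds to 9 Paopi 552 AM.

9 Paopi 552 AM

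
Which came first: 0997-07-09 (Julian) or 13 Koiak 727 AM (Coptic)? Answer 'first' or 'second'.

first

Converting both to JDN: 2085402 vs 2090303; the smaller is the first.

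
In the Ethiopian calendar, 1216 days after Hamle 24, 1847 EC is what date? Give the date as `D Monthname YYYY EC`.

Counting 1216 days forward from JDN 2398795 reaches JDN 2400011, which is 19 Hidar 1851 EC.

19 Hidar 1851 EC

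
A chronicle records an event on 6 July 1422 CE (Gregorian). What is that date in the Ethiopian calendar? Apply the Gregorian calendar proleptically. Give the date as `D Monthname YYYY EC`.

3 Hamle 1414 EC

Both dates share Julian Day Number 2240621; in the Ethiopian calendar that is 3 Hamle 1414 EC.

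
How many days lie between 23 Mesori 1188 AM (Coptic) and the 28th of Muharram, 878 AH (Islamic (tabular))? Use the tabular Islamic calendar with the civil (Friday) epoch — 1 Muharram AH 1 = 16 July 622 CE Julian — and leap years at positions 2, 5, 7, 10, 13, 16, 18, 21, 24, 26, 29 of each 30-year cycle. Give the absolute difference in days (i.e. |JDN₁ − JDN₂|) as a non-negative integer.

JDN of the first date = 2258934.
JDN of the second date = 2259247.
|2259247 − 2258934| = 313.

313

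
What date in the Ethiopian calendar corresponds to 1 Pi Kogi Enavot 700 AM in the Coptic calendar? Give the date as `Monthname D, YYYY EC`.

Julian Day Number of the source date = 2080700.
Converting JDN 2080700 to the Ethiopian calendar gives 1 Pagume 976 EC.

Pagume 1, 976 EC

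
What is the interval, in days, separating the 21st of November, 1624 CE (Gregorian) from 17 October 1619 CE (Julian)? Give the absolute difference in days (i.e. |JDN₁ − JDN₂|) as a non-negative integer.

1852

JDN of the first date = 2314539.
JDN of the second date = 2312687.
|2312687 − 2314539| = 1852.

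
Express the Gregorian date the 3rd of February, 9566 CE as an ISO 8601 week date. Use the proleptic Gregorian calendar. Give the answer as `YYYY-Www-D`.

9566-W05-4

The weekday is Thursday (ISO weekday 4).
That Thursday belongs to ISO week 5 of ISO year 9566.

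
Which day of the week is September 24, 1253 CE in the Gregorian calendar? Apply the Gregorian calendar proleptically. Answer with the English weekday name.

Wednesday

JDN 2178976 mod 7 = 2, and JDN 0 was a Monday, so this is a Wednesday.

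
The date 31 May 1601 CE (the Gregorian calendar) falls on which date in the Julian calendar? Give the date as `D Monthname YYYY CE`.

21 May 1601 CE

For dates in this range the Gregorian date is 10 days ahead of the Julian.
31 May 1601 Gregorian − 10 days → 21 May 1601 Julian.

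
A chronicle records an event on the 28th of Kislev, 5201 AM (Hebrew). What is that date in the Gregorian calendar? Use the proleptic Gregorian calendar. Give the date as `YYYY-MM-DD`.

Julian Day Number of the source date = 2247345.
Converting JDN 2247345 to the Gregorian calendar gives 2 December 1440 CE.

1440-12-02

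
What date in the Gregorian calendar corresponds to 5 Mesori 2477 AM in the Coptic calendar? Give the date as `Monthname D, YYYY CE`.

August 17, 2761 CE

Julian Day Number of the source date = 2729723.
Converting JDN 2729723 to the Gregorian calendar gives 17 August 2761 CE.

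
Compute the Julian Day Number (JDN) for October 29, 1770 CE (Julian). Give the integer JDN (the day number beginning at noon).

2367852

In the Gregorian calendar the same day is 9 November 1770.
JDN 2451545 is 1 January 2000 CE (Gregorian); the target day is −83693 days from there, so JDN = 2367852.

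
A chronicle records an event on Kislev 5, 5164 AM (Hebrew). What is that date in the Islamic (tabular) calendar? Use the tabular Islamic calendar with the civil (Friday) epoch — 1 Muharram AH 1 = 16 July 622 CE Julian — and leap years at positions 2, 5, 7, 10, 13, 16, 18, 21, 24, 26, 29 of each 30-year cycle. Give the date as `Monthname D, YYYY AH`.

Jumada al-Awwal 5, 806 AH

The source date corresponds to 29 November 1403 in the proleptic Gregorian calendar (JDN 2233827).
That day falls on 5 Jumada al-Awwal 806 AH in the tabular Islamic calendar.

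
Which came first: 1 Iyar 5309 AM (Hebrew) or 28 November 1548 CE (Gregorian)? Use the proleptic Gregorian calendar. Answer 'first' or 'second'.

second

First date → JDN 2286949; second date → JDN 2286787.
JDN 2286787 < JDN 2286949, so the second date is earlier.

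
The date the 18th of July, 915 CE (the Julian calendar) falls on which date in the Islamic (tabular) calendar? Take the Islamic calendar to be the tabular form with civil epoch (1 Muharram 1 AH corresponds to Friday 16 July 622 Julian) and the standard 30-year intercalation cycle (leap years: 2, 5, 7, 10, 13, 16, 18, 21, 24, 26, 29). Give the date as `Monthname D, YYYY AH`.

Muharram 2, 303 AH

Both dates share Julian Day Number 2055460; in the tabular Islamic calendar that is 2 Muharram 303 AH.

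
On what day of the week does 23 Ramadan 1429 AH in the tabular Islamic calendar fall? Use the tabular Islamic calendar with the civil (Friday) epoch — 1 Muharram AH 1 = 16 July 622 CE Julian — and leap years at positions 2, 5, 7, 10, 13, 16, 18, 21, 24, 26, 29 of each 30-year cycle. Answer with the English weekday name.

Wednesday

Equivalently 24 September 2008 Gregorian, JDN 2454734.
JDN 2454734 mod 7 = 2, and JDN 0 was a Monday, so this is a Wednesday.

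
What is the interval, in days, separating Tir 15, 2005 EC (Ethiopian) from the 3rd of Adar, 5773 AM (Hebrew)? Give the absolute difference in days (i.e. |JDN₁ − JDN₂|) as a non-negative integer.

21

JDN of the first date = 2456316.
JDN of the second date = 2456337.
|2456337 − 2456316| = 21.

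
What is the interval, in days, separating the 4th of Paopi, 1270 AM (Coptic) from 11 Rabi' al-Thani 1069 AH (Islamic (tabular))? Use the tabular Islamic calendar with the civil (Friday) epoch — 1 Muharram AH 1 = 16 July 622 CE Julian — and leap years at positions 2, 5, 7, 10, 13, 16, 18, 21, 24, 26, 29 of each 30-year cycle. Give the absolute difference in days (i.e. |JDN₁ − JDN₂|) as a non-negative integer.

First date → JDN 2288565; second date → JDN 2327003.
The interval is |2288565 − 2327003| = 38438 days.

38438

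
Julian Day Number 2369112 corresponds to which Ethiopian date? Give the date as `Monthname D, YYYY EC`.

The Gregorian equivalent of JDN 2369112 is 22 April 1774.
In the Ethiopian calendar that day is Miyazya 16, 1766 EC.

Miyazya 16, 1766 EC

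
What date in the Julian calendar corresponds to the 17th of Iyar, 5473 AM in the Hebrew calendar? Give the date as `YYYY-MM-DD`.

1713-05-02

Both dates share Julian Day Number 2346853; in the Julian calendar that is 2 May 1713 CE.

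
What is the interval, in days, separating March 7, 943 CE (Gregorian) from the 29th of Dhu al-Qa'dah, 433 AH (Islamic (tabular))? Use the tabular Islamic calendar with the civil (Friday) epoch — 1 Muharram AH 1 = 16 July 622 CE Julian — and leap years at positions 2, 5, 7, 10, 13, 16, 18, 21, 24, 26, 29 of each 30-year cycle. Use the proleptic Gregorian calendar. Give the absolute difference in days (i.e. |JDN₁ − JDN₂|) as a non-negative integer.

JDN of the first date = 2065549.
JDN of the second date = 2101849.
|2101849 − 2065549| = 36300.

36300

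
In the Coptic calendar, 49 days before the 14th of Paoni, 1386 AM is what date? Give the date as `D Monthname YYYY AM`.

JDN of the 14th of Paoni, 1386 AM = 2331184.
2331184 − 49 = 2331135.
JDN 2331135 in the Coptic calendar is 25 Parmouti 1386 AM.

25 Parmouti 1386 AM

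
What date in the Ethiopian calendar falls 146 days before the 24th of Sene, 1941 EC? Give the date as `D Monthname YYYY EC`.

JDN of the 24th of Sene, 1941 EC = 2433099.
2433099 − 146 = 2432953.
JDN 2432953 in the Ethiopian calendar is 28 Tir 1941 EC.

28 Tir 1941 EC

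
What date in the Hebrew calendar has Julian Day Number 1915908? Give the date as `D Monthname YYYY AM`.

The proleptic Gregorian equivalent of JDN 1915908 is 23 June 533.
In the Hebrew calendar that day is 13 Tammuz 4293 AM.

13 Tammuz 4293 AM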